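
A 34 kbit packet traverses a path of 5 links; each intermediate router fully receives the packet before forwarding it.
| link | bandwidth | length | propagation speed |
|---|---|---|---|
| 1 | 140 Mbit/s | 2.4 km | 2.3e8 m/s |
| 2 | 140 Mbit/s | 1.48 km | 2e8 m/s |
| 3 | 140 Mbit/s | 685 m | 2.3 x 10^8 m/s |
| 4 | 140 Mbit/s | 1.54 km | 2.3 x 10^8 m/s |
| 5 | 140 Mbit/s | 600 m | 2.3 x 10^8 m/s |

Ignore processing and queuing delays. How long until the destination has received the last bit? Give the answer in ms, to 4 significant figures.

1.244 ms

L = 34000 bits.
Transmission delay per hop = L/R = 34000/140000000 = 0.242857 ms; 5 hops → 1.21429 ms.
Propagation delays (d/s per hop): 0.0104348, 0.0074, 0.00297826, 0.00669565, 0.0026087 ms; sum = 0.0301174 ms.
End-to-end = 1.244 ms.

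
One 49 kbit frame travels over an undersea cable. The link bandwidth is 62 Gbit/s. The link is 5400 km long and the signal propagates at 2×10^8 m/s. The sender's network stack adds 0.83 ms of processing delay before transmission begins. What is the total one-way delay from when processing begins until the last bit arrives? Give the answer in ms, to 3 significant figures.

L = 49000 bits.
Transmission delay = L/R = 49000 / 62000000000 = 0.000790323 ms.
Propagation delay = d/s = 5400000 m / 200000000 m/s = 27 ms.
Plus processing delay 0.83 ms = 0.83 ms.
Total = 27.8 ms.

27.8 ms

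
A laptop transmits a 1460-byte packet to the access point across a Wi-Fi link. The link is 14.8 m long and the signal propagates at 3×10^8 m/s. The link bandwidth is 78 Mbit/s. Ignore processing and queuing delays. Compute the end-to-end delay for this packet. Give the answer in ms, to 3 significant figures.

0.150 ms

L = 1460 × 8 = 11680 bits.
Transmission delay = L/R = 11680 / 78000000 = 0.149744 ms.
Propagation delay = d/s = 14.8 m / 300000000 m/s = 4.93333e-05 ms.
Total = 0.150 ms.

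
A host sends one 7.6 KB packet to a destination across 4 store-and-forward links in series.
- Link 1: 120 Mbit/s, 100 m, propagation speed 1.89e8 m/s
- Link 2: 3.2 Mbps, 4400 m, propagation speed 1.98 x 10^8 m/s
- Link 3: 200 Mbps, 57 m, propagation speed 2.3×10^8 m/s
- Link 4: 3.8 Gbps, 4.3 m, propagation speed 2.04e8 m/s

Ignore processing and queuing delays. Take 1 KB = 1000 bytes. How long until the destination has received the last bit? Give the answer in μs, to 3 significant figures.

19800 μs

L = 60800 bits.
Transmission delays (L/R per hop): 506.667, 19000, 304, 16 μs; sum = 19826.7 μs.
Propagation delays (d/s per hop): 0.529101, 22.2222, 0.247826, 0.0210784 μs; sum = 23.0202 μs.
End-to-end = 19800 μs.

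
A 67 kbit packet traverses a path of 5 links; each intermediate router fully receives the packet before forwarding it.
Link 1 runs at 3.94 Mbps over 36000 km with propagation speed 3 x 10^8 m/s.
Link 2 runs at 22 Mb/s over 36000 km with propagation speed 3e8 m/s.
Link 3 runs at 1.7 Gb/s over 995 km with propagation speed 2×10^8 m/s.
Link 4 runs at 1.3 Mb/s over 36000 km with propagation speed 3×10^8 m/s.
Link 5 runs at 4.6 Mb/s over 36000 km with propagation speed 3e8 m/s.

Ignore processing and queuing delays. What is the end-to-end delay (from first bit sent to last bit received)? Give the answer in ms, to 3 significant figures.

571 ms

L = 67000 bits.
Transmission delays (L/R per hop): 17.0051, 3.04545, 0.0394118, 51.5385, 14.5652 ms; sum = 86.1936 ms.
Propagation delays (d/s per hop): 120, 120, 4.975, 120, 120 ms; sum = 484.975 ms.
End-to-end = 571 ms.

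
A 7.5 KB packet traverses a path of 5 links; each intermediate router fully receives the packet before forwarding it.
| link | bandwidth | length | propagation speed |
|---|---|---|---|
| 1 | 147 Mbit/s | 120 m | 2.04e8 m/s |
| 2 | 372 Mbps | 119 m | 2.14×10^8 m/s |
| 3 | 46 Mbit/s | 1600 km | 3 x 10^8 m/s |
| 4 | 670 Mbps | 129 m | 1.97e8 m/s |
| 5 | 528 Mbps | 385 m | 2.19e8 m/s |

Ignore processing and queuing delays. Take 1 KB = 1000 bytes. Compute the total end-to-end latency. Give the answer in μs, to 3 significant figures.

7410 μs

L = 60000 bits.
Transmission delays (L/R per hop): 408.163, 161.29, 1304.35, 89.5522, 113.636 μs; sum = 2076.99 μs.
Propagation delays (d/s per hop): 0.588235, 0.556075, 5333.33, 0.654822, 1.75799 μs; sum = 5336.89 μs.
End-to-end = 7410 μs.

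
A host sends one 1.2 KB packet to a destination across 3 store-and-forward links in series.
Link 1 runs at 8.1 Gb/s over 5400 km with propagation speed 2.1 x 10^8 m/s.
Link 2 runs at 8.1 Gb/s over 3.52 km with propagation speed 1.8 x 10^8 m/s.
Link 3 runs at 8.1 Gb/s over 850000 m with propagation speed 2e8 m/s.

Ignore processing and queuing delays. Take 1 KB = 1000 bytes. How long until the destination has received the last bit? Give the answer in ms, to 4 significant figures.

29.99 ms

L = 9600 bits.
Transmission delay per hop = L/R = 9600/8100000000 = 0.00118519 ms; 3 hops → 0.00355556 ms.
Propagation delays (d/s per hop): 25.7143, 0.0195556, 4.25 ms; sum = 29.9838 ms.
End-to-end = 29.99 ms.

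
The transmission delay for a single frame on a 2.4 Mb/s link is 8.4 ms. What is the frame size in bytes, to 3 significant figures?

L = R × t_tx = 2400000 b/s × 0.0084 s = 20160 bits.
In bytes: 20160 / 8 = 2520 bytes.

2520 bytes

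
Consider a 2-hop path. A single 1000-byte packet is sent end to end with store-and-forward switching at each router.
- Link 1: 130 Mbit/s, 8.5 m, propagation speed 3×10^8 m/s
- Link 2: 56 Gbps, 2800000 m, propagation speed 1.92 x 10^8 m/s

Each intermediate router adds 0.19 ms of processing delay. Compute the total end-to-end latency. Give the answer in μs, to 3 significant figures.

L = 1000 × 8 = 8000 bits.
Transmission delays (L/R per hop): 61.5385, 0.142857 μs; sum = 61.6813 μs.
Propagation delays (d/s per hop): 0.0283333, 14583.3 μs; sum = 14583.4 μs.
Processing at 1 router(s): 1 × 0.19 ms = 190 μs.
End-to-end = 14800 μs.

14800 μs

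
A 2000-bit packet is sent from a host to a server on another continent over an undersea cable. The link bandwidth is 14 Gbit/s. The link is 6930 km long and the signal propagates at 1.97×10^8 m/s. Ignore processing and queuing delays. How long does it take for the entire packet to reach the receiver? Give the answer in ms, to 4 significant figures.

Transmission delay = L/R = 2000 / 14000000000 = 0.000142857 ms.
Propagation delay = d/s = 6930000 m / 197000000 m/s = 35.1777 ms.
Total = 35.18 ms.

35.18 ms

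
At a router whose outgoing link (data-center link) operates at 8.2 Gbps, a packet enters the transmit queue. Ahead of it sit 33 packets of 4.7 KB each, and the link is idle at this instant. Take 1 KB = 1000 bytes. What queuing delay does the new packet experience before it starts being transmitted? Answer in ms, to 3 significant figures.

Each queued packet: L/R = 37600/8.2e+09 = 0.00458537 ms.
33 queued → 0.151317 ms.
Queuing delay = 0.151 ms.

0.151 ms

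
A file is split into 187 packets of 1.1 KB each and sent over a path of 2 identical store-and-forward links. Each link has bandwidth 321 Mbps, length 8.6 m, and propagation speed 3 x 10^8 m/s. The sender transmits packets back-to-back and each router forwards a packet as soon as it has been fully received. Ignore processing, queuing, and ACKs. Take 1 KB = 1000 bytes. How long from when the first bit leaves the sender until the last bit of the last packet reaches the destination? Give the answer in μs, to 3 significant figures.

Per-hop transmission t_tx = L/R = 8800/321000000 = 27.4143 μs.
Per-hop propagation t_prop = 8.6/300000000 = 0.0286667 μs.
Pipeline fill: first packet needs 2·t_tx to clear all hops; remaining 186 packets each add one t_tx.
Total = (2+187-1)·t_tx + 2·t_prop = 188·27.4143 + 2·0.0286667 = 5150 μs.

5150 μs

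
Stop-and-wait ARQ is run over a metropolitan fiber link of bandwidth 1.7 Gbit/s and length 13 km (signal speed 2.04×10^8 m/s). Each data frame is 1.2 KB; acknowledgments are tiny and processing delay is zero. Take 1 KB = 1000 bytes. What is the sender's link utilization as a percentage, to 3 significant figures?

t_tx = L/R = 9600/1700000000 = 5.64706e-06 s.
t_prop = 13000/204000000 = 6.37255e-05 s; RTT = 0.000127451 s.
Cycle = t_tx + RTT = 0.000133098 s.
Utilization = t_tx / cycle = 5.64706e-06/0.000133098 = 4.24 %.

4.24 %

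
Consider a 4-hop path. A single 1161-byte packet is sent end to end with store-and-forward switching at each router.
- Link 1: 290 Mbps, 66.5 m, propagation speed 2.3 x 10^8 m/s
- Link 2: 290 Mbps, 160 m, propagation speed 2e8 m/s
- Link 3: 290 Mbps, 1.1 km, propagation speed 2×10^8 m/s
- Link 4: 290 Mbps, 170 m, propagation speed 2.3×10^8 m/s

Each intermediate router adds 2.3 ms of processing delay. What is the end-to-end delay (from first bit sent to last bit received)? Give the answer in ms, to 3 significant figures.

L = 1161 × 8 = 9288 bits.
Transmission delay per hop = L/R = 9288/290000000 = 0.0320276 ms; 4 hops → 0.12811 ms.
Propagation delays (d/s per hop): 0.00028913, 0.0008, 0.0055, 0.00073913 ms; sum = 0.00732826 ms.
Processing at 3 router(s): 3 × 2.3 ms = 6.9 ms.
End-to-end = 7.04 ms.

7.04 ms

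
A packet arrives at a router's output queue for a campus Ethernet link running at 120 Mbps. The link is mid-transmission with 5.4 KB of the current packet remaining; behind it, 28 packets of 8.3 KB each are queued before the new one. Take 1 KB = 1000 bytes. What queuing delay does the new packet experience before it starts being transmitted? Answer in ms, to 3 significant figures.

Each queued packet: L/R = 66400/120000000 = 0.553333 ms.
28 queued → 15.4933 ms.
Plus remaining 43200 bits of current packet: 0.36 ms.
Queuing delay = 15.9 ms.

15.9 ms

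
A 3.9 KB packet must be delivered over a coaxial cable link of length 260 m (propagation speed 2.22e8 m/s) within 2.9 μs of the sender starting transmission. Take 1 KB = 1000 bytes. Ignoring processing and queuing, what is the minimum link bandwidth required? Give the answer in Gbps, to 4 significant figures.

18.05 Gbps

L = 31200 bits.
Propagation delay = 260 / 2.22e+08 = 1.17117 μs.
Transmission budget = 2.9 − 1.17117 = 1.72883 μs.
R ≥ L / t_tx = 31200 bits / 1.72883e-06 s = 18.05 Gbps.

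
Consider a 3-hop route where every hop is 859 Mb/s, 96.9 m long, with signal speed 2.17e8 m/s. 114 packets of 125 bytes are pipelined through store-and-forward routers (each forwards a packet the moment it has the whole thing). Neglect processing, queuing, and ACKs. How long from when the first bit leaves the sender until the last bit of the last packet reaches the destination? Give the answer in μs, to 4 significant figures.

136.4 μs

Per-hop transmission t_tx = L/R = 1000/859000000 = 1.16414 μs.
Per-hop propagation t_prop = 96.9/217000000 = 0.446544 μs.
Pipeline fill: first packet needs 3·t_tx to clear all hops; remaining 113 packets each add one t_tx.
Total = (3+114-1)·t_tx + 3·t_prop = 116·1.16414 + 3·0.446544 = 136.4 μs.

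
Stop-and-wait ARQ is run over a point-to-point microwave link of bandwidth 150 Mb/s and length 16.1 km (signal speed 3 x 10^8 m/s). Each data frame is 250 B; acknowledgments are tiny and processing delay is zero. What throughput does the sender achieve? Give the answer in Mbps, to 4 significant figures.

t_tx = L/R = 2000/150000000 = 1.33333e-05 s.
t_prop = 16100/300000000 = 5.36667e-05 s; RTT = 0.000107333 s.
Cycle = t_tx + RTT = 0.000120667 s.
Throughput = L / cycle = 2000 / 0.000120667 = 16.57 Mbps.

16.57 Mbps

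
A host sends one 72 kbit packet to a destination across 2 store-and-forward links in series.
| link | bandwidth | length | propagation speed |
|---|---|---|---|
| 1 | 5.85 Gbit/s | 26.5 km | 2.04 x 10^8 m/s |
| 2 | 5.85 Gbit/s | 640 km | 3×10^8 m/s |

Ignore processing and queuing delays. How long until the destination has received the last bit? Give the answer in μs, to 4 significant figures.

2288 μs

L = 72000 bits.
Transmission delay per hop = L/R = 72000/5850000000 = 12.3077 μs; 2 hops → 24.6154 μs.
Propagation delays (d/s per hop): 129.902, 2133.33 μs; sum = 2263.24 μs.
End-to-end = 2288 μs.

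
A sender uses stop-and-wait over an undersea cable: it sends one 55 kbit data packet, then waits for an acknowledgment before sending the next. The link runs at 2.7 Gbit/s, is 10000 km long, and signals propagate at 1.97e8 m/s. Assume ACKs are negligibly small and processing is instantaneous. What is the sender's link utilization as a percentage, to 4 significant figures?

0.02006 %

t_tx = L/R = 55000/2700000000 = 2.03704e-05 s.
t_prop = 10000000/197000000 = 0.0507614 s; RTT = 0.101523 s.
Cycle = t_tx + RTT = 0.101543 s.
Utilization = t_tx / cycle = 2.03704e-05/0.101543 = 0.02006 %.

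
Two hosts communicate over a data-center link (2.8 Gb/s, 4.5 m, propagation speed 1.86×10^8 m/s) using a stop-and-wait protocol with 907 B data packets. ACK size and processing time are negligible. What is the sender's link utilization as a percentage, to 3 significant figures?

98.2 %

t_tx = L/R = 7256/2800000000 = 2.59143e-06 s.
t_prop = 4.5/186000000 = 2.41935e-08 s; RTT = 4.83871e-08 s.
Cycle = t_tx + RTT = 2.63982e-06 s.
Utilization = t_tx / cycle = 2.59143e-06/2.63982e-06 = 98.2 %.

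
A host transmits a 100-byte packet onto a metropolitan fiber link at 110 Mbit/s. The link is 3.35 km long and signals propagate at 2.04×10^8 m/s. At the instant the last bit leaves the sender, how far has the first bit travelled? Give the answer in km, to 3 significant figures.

t_tx = L/R = 800/110000000 = 7.27273e-06 s.
Distance = s × t_tx = 204000000 × 7.27273e-06 = 1.48 km.

1.48 km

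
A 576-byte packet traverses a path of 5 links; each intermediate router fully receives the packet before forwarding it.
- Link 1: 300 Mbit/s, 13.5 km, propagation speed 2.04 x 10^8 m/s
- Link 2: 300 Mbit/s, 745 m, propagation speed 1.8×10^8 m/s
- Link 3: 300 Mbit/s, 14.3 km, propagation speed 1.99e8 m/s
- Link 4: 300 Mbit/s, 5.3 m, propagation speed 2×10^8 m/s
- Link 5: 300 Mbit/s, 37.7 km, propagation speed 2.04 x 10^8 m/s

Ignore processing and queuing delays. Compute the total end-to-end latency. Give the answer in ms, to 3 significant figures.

L = 576 × 8 = 4608 bits.
Transmission delay per hop = L/R = 4608/300000000 = 0.01536 ms; 5 hops → 0.0768 ms.
Propagation delays (d/s per hop): 0.0661765, 0.00413889, 0.0718593, 2.65e-05, 0.184804 ms; sum = 0.327005 ms.
End-to-end = 0.404 ms.

0.404 ms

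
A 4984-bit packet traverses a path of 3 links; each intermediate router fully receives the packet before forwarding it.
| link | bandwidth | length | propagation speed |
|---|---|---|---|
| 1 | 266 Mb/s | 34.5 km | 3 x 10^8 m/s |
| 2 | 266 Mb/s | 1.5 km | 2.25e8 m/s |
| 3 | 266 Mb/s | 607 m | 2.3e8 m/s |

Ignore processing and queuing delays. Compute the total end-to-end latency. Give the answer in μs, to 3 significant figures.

181 μs

Transmission delay per hop = L/R = 4984/266000000 = 18.7368 μs; 3 hops → 56.2105 μs.
Propagation delays (d/s per hop): 115, 6.66667, 2.63913 μs; sum = 124.306 μs.
End-to-end = 181 μs.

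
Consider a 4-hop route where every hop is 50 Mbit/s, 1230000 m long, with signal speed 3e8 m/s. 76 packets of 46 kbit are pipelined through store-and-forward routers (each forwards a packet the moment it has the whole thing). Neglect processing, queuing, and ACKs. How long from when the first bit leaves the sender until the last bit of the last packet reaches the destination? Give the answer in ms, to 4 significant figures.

89.08 ms

Per-hop transmission t_tx = L/R = 46000/50000000 = 0.92 ms.
Per-hop propagation t_prop = 1230000/300000000 = 4.1 ms.
Pipeline fill: first packet needs 4·t_tx to clear all hops; remaining 75 packets each add one t_tx.
Total = (4+76-1)·t_tx + 4·t_prop = 79·0.92 + 4·4.1 = 89.08 ms.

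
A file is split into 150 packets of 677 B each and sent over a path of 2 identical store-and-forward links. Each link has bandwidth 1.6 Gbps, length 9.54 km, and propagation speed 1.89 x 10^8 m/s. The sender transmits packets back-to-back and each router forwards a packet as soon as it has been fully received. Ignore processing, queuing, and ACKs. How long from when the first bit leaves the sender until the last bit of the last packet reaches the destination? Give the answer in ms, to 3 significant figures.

0.612 ms

Per-hop transmission t_tx = L/R = 5416/1600000000 = 0.003385 ms.
Per-hop propagation t_prop = 9540/189000000 = 0.0504762 ms.
Pipeline fill: first packet needs 2·t_tx to clear all hops; remaining 149 packets each add one t_tx.
Total = (2+150-1)·t_tx + 2·t_prop = 151·0.003385 + 2·0.0504762 = 0.612 ms.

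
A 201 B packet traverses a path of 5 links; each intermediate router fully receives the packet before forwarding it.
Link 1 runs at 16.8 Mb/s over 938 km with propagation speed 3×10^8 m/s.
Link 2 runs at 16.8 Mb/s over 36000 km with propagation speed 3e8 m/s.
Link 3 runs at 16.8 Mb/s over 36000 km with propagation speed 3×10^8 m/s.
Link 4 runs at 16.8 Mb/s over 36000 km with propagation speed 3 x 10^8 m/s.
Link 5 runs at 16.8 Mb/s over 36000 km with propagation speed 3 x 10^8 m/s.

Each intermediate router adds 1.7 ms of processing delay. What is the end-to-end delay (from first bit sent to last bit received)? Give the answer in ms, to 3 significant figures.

490 ms

L = 201 × 8 = 1608 bits.
Transmission delay per hop = L/R = 1608/16800000 = 0.0957143 ms; 5 hops → 0.478571 ms.
Propagation delays (d/s per hop): 3.12667, 120, 120, 120, 120 ms; sum = 483.127 ms.
Processing at 4 router(s): 4 × 1.7 ms = 6.8 ms.
End-to-end = 490 ms.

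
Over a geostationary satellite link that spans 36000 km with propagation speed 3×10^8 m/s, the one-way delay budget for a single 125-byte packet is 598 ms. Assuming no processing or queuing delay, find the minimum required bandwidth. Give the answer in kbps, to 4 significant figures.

L = 1000 bits.
Propagation delay = 36000000 / 300000000 = 120 ms.
Transmission budget = 598 − 120 = 478 ms.
R ≥ L / t_tx = 1000 bits / 0.478 s = 2.092 kbps.

2.092 kbps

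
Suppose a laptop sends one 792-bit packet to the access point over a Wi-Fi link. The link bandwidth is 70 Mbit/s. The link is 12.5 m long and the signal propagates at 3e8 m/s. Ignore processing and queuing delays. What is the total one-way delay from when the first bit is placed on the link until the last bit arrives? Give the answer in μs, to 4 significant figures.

Transmission delay = L/R = 792 / 70000000 = 11.3143 μs.
Propagation delay = d/s = 12.5 m / 300000000 m/s = 0.0416667 μs.
Total = 11.36 μs.

11.36 μs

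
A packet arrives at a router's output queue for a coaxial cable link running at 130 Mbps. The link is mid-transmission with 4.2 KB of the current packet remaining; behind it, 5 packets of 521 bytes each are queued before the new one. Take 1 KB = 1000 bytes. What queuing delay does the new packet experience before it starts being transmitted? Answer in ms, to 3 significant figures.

Each queued packet: L/R = 4168/130000000 = 0.0320615 ms.
5 queued → 0.160308 ms.
Plus remaining 33600 bits of current packet: 0.258462 ms.
Queuing delay = 0.419 ms.

0.419 ms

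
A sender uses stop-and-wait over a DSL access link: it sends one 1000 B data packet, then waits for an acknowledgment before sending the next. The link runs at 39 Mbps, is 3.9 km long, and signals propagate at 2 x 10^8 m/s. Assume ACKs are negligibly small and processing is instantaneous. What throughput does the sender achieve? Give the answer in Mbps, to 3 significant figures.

t_tx = L/R = 8000/39000000 = 0.000205128 s.
t_prop = 3900/200000000 = 1.95e-05 s; RTT = 3.9e-05 s.
Cycle = t_tx + RTT = 0.000244128 s.
Throughput = L / cycle = 8000 / 0.000244128 = 32.8 Mbps.

32.8 Mbps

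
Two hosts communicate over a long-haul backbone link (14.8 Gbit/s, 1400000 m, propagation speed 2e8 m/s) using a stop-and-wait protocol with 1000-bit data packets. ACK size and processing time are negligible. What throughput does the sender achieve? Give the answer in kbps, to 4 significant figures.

t_tx = L/R = 1000/14800000000 = 6.75676e-08 s.
t_prop = 1400000/200000000 = 0.007 s; RTT = 0.014 s.
Cycle = t_tx + RTT = 0.0140001 s.
Throughput = L / cycle = 1000 / 0.0140001 = 71.43 kbps.

71.43 kbps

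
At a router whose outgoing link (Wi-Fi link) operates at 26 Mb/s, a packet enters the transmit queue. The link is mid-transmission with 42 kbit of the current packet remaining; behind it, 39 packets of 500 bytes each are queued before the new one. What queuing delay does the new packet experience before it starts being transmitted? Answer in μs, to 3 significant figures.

Each queued packet: L/R = 4000/26000000 = 153.846 μs.
39 queued → 6000 μs.
Plus remaining 42000 bits of current packet: 1615.38 μs.
Queuing delay = 7620 μs.

7620 μs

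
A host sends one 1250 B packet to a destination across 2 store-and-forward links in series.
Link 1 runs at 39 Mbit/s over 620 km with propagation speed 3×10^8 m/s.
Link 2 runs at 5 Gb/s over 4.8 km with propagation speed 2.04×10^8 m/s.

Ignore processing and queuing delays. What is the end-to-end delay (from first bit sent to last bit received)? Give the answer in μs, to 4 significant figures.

2349 μs

L = 1250 × 8 = 10000 bits.
Transmission delays (L/R per hop): 256.41, 2 μs; sum = 258.41 μs.
Propagation delays (d/s per hop): 2066.67, 23.5294 μs; sum = 2090.2 μs.
End-to-end = 2349 μs.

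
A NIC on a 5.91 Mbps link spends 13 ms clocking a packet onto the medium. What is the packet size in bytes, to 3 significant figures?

9600 bytes

L = R × t_tx = 5910000 b/s × 0.013 s = 76830 bits.
In bytes: 76830 / 8 = 9600 bytes.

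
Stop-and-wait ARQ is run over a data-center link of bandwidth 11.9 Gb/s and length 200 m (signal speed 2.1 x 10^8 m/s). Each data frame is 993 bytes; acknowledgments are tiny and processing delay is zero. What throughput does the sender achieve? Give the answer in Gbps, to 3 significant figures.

3.09 Gbps

t_tx = L/R = 7944/11900000000 = 6.67563e-07 s.
t_prop = 200/210000000 = 9.52381e-07 s; RTT = 1.90476e-06 s.
Cycle = t_tx + RTT = 2.57232e-06 s.
Throughput = L / cycle = 7944 / 2.57232e-06 = 3.09 Gbps.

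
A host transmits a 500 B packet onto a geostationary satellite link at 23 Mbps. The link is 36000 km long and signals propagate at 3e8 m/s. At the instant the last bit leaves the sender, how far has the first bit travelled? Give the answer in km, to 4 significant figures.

t_tx = L/R = 4000/23000000 = 0.000173913 s.
Distance = s × t_tx = 300000000 × 0.000173913 = 52.17 km.

52.17 km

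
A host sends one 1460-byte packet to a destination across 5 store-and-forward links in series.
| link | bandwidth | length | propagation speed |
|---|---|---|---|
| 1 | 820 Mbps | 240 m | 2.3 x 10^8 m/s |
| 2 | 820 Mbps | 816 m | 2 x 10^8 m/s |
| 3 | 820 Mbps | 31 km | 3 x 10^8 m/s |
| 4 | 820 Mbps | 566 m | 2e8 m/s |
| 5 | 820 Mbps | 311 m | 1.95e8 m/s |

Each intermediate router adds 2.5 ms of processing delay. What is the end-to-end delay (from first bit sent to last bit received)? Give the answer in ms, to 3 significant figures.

10.2 ms

L = 1460 × 8 = 11680 bits.
Transmission delay per hop = L/R = 11680/820000000 = 0.0142439 ms; 5 hops → 0.0712195 ms.
Propagation delays (d/s per hop): 0.00104348, 0.00408, 0.103333, 0.00283, 0.00159487 ms; sum = 0.112882 ms.
Processing at 4 router(s): 4 × 2.5 ms = 10 ms.
End-to-end = 10.2 ms.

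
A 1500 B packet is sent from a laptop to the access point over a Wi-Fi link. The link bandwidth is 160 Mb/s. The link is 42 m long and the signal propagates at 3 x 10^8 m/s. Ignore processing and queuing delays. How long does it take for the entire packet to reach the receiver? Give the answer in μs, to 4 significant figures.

75.14 μs

L = 1500 × 8 = 12000 bits.
Transmission delay = L/R = 12000 / 160000000 = 75 μs.
Propagation delay = d/s = 42 m / 300000000 m/s = 0.14 μs.
Total = 75.14 μs.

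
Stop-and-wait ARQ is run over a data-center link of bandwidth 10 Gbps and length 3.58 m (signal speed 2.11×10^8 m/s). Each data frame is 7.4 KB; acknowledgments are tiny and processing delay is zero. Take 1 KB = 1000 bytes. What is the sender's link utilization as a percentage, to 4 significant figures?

99.43 %

t_tx = L/R = 59200/10000000000 = 5.92e-06 s.
t_prop = 3.58/211000000 = 1.69668e-08 s; RTT = 3.39336e-08 s.
Cycle = t_tx + RTT = 5.95393e-06 s.
Utilization = t_tx / cycle = 5.92e-06/5.95393e-06 = 99.43 %.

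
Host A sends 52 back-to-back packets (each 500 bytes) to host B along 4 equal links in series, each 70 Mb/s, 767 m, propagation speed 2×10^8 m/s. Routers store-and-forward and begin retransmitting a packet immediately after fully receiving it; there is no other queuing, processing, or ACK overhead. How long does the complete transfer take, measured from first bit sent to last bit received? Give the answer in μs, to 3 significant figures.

Per-hop transmission t_tx = L/R = 4000/70000000 = 57.1429 μs.
Per-hop propagation t_prop = 767/200000000 = 3.835 μs.
Pipeline fill: first packet needs 4·t_tx to clear all hops; remaining 51 packets each add one t_tx.
Total = (4+52-1)·t_tx + 4·t_prop = 55·57.1429 + 4·3.835 = 3160 μs.

3160 μs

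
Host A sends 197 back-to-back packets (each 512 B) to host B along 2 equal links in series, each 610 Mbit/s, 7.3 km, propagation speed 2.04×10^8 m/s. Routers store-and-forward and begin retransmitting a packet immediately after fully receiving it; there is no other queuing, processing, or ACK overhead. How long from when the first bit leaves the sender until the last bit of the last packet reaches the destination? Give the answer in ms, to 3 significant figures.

1.40 ms

Per-hop transmission t_tx = L/R = 4096/610000000 = 0.00671475 ms.
Per-hop propagation t_prop = 7300/204000000 = 0.0357843 ms.
Pipeline fill: first packet needs 2·t_tx to clear all hops; remaining 196 packets each add one t_tx.
Total = (2+197-1)·t_tx + 2·t_prop = 198·0.00671475 + 2·0.0357843 = 1.40 ms.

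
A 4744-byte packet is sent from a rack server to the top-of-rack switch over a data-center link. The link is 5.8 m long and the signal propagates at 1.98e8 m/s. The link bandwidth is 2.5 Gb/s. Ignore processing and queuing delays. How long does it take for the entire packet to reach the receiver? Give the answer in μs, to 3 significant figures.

L = 4744 × 8 = 37952 bits.
Transmission delay = L/R = 37952 / 2500000000 = 15.1808 μs.
Propagation delay = d/s = 5.8 m / 198000000 m/s = 0.0292929 μs.
Total = 15.2 μs.

15.2 μs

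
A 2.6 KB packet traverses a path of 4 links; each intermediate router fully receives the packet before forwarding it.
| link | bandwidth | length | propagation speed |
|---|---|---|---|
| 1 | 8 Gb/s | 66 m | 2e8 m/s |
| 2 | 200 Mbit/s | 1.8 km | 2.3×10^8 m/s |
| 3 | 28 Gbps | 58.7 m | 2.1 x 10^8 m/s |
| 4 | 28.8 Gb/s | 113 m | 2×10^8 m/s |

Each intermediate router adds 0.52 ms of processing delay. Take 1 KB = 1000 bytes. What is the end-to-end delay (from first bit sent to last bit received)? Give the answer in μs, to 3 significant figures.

1680 μs

L = 20800 bits.
Transmission delays (L/R per hop): 2.6, 104, 0.742857, 0.722222 μs; sum = 108.065 μs.
Propagation delays (d/s per hop): 0.33, 7.82609, 0.279524, 0.565 μs; sum = 9.00061 μs.
Processing at 3 router(s): 3 × 0.52 ms = 1560 μs.
End-to-end = 1680 μs.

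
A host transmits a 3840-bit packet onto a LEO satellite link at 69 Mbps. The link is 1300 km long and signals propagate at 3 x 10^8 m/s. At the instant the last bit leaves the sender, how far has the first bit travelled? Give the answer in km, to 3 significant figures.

16.7 km

t_tx = L/R = 3840/69000000 = 5.56522e-05 s.
Distance = s × t_tx = 300000000 × 5.56522e-05 = 16.7 km.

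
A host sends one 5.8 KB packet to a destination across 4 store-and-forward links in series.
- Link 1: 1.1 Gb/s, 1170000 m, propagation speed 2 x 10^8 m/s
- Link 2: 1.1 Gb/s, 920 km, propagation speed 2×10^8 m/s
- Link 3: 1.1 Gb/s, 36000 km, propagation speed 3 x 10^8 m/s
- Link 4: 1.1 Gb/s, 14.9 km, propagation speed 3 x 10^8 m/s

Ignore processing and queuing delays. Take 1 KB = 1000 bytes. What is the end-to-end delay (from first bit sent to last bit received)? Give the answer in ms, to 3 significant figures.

131 ms

L = 46400 bits.
Transmission delay per hop = L/R = 46400/1100000000 = 0.0421818 ms; 4 hops → 0.168727 ms.
Propagation delays (d/s per hop): 5.85, 4.6, 120, 0.0496667 ms; sum = 130.5 ms.
End-to-end = 131 ms.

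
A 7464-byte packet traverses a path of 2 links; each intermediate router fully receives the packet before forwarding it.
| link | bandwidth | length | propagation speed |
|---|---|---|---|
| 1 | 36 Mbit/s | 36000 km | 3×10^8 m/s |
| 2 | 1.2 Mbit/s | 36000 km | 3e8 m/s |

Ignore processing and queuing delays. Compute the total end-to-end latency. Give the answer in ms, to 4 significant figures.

L = 7464 × 8 = 59712 bits.
Transmission delays (L/R per hop): 1.65867, 49.76 ms; sum = 51.4187 ms.
Propagation delays (d/s per hop): 120, 120 ms; sum = 240 ms.
End-to-end = 291.4 ms.

291.4 ms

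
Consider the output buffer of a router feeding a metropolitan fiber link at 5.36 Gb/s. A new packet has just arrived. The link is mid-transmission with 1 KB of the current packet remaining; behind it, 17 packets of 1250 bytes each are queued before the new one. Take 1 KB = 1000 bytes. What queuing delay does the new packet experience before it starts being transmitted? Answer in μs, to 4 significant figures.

Each queued packet: L/R = 10000/5360000000 = 1.86567 μs.
17 queued → 31.7164 μs.
Plus remaining 8000 bits of current packet: 1.49254 μs.
Queuing delay = 33.21 μs.

33.21 μs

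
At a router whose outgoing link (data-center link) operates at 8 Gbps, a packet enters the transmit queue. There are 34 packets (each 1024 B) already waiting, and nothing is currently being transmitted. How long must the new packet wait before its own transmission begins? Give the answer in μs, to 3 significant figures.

34.8 μs

Each queued packet: L/R = 8192/8000000000 = 1.024 μs.
34 queued → 34.816 μs.
Queuing delay = 34.8 μs.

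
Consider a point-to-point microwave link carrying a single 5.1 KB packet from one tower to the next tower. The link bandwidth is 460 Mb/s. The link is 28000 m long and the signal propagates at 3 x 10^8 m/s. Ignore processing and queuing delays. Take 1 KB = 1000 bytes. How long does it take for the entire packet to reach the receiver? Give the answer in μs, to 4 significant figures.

L = 40800 bits.
Transmission delay = L/R = 40800 / 460000000 = 88.6957 μs.
Propagation delay = d/s = 28000 m / 300000000 m/s = 93.3333 μs.
Total = 182.0 μs.

182.0 μs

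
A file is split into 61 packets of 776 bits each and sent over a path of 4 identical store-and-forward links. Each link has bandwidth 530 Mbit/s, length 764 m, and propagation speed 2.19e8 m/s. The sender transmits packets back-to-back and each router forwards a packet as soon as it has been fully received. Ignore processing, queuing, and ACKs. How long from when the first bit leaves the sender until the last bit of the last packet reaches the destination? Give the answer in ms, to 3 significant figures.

Per-hop transmission t_tx = L/R = 776/530000000 = 0.00146415 ms.
Per-hop propagation t_prop = 764/219000000 = 0.00348858 ms.
Pipeline fill: first packet needs 4·t_tx to clear all hops; remaining 60 packets each add one t_tx.
Total = (4+61-1)·t_tx + 4·t_prop = 64·0.00146415 + 4·0.00348858 = 0.108 ms.

0.108 ms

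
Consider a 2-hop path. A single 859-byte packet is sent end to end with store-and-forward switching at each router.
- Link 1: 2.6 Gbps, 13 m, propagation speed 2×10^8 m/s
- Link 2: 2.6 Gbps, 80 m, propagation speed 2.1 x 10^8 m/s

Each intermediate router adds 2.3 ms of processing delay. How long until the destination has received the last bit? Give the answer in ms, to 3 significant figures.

L = 859 × 8 = 6872 bits.
Transmission delay per hop = L/R = 6872/2600000000 = 0.00264308 ms; 2 hops → 0.00528615 ms.
Propagation delays (d/s per hop): 6.5e-05, 0.000380952 ms; sum = 0.000445952 ms.
Processing at 1 router(s): 1 × 2.3 ms = 2.3 ms.
End-to-end = 2.31 ms.

2.31 ms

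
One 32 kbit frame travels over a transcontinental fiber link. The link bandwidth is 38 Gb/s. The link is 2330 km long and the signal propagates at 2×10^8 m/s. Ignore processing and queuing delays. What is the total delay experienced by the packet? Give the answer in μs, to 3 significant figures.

L = 32000 bits.
Transmission delay = L/R = 32000 / 38000000000 = 0.842105 μs.
Propagation delay = d/s = 2330000 m / 200000000 m/s = 11650 μs.
Total = 11700 μs.

11700 μs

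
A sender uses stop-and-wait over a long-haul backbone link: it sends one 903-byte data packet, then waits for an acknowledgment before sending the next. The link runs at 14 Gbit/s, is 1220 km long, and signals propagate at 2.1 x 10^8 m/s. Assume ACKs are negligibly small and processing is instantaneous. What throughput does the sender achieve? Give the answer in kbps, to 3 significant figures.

t_tx = L/R = 7224/14000000000 = 5.16e-07 s.
t_prop = 1220000/210000000 = 0.00580952 s; RTT = 0.011619 s.
Cycle = t_tx + RTT = 0.0116196 s.
Throughput = L / cycle = 7224 / 0.0116196 = 622 kbps.

622 kbps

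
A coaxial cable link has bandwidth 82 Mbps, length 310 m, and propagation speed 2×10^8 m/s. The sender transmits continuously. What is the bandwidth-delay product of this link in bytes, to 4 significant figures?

Propagation delay = 310 / 200000000 = 1.55e-06 s.
BDP = R × t_prop = 82000000 × 1.55e-06 = 127.1 bits.
In bytes: 127.1/8 = 15.89 bytes.

15.89 bytes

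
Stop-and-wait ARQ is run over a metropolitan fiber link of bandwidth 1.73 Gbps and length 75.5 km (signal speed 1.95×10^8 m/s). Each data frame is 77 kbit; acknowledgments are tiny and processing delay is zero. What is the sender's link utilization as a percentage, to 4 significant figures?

5.435 %

t_tx = L/R = 77000/1730000000 = 4.45087e-05 s.
t_prop = 75500/195000000 = 0.000387179 s; RTT = 0.000774359 s.
Cycle = t_tx + RTT = 0.000818868 s.
Utilization = t_tx / cycle = 4.45087e-05/0.000818868 = 5.435 %.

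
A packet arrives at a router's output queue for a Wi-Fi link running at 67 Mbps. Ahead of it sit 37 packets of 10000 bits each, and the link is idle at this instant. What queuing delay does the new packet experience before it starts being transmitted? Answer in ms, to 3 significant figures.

Each queued packet: L/R = 10000/67000000 = 0.149254 ms.
37 queued → 5.52239 ms.
Queuing delay = 5.52 ms.

5.52 ms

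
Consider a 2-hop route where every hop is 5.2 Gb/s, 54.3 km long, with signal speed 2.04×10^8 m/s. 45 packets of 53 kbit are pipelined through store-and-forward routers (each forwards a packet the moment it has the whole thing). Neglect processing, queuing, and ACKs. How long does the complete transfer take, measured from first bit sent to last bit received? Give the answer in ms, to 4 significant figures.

1.001 ms

Per-hop transmission t_tx = L/R = 53000/5200000000 = 0.0101923 ms.
Per-hop propagation t_prop = 54300/204000000 = 0.266176 ms.
Pipeline fill: first packet needs 2·t_tx to clear all hops; remaining 44 packets each add one t_tx.
Total = (2+45-1)·t_tx + 2·t_prop = 46·0.0101923 + 2·0.266176 = 1.001 ms.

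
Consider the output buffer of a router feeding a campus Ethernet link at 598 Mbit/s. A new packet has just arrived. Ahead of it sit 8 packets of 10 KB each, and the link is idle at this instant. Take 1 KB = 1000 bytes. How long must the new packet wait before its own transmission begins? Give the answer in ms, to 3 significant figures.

Each queued packet: L/R = 80000/598000000 = 0.133779 ms.
8 queued → 1.07023 ms.
Queuing delay = 1.07 ms.

1.07 ms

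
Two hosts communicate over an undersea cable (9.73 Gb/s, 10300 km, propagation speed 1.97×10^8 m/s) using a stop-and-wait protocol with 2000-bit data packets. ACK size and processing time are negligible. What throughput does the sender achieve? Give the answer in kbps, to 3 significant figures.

t_tx = L/R = 2000/9730000000 = 2.0555e-07 s.
t_prop = 10300000/197000000 = 0.0522843 s; RTT = 0.104569 s.
Cycle = t_tx + RTT = 0.104569 s.
Throughput = L / cycle = 2000 / 0.104569 = 19.1 kbps.

19.1 kbps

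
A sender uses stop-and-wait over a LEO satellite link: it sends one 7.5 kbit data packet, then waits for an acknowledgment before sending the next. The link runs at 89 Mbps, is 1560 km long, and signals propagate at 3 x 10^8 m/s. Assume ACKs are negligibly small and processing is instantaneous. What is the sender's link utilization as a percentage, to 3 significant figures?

0.804 %

t_tx = L/R = 7500/89000000 = 8.42697e-05 s.
t_prop = 1560000/300000000 = 0.0052 s; RTT = 0.0104 s.
Cycle = t_tx + RTT = 0.0104843 s.
Utilization = t_tx / cycle = 8.42697e-05/0.0104843 = 0.804 %.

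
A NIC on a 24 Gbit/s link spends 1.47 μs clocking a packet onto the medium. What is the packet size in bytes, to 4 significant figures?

L = R × t_tx = 24000000000 b/s × 1.47e-06 s = 35280 bits.
In bytes: 35280 / 8 = 4410 bytes.

4410 bytes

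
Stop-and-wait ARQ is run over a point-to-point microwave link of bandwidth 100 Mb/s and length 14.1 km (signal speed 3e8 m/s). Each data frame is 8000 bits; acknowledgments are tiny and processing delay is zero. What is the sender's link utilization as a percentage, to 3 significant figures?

46.0 %

t_tx = L/R = 8000/100000000 = 8e-05 s.
t_prop = 14100/300000000 = 4.7e-05 s; RTT = 9.4e-05 s.
Cycle = t_tx + RTT = 0.000174 s.
Utilization = t_tx / cycle = 8e-05/0.000174 = 46.0 %.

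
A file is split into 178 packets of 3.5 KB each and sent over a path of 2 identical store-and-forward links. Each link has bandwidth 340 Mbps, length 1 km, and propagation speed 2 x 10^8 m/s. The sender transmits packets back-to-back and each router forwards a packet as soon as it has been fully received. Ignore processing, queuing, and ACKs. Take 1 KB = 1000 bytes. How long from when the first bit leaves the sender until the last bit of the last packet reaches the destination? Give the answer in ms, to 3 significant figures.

Per-hop transmission t_tx = L/R = 28000/340000000 = 0.0823529 ms.
Per-hop propagation t_prop = 1000/200000000 = 0.005 ms.
Pipeline fill: first packet needs 2·t_tx to clear all hops; remaining 177 packets each add one t_tx.
Total = (2+178-1)·t_tx + 2·t_prop = 179·0.0823529 + 2·0.005 = 14.8 ms.

14.8 ms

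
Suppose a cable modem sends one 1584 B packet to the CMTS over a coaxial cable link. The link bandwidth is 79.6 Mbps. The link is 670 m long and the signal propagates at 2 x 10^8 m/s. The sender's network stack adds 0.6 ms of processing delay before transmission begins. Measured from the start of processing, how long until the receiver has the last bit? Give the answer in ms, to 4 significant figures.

0.7625 ms

L = 1584 × 8 = 12672 bits.
Transmission delay = L/R = 12672 / 79600000 = 0.159196 ms.
Propagation delay = d/s = 670 m / 200000000 m/s = 0.00335 ms.
Plus processing delay 0.6 ms = 0.6 ms.
Total = 0.7625 ms.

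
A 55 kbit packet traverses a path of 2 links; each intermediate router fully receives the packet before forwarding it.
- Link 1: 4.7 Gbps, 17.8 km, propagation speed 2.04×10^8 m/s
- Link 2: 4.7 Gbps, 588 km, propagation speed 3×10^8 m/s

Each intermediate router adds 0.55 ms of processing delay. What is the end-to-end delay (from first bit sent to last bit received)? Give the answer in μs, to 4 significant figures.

2621 μs

L = 55000 bits.
Transmission delay per hop = L/R = 55000/4700000000 = 11.7021 μs; 2 hops → 23.4043 μs.
Propagation delays (d/s per hop): 87.2549, 1960 μs; sum = 2047.25 μs.
Processing at 1 router(s): 1 × 0.55 ms = 550 μs.
End-to-end = 2621 μs.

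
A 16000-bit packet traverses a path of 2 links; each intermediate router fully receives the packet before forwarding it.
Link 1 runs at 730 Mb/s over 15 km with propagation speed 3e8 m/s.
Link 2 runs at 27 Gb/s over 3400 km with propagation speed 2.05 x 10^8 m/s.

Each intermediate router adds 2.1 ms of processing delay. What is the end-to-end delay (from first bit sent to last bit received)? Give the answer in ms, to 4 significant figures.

18.76 ms

Transmission delays (L/R per hop): 0.0219178, 0.000592593 ms; sum = 0.0225104 ms.
Propagation delays (d/s per hop): 0.05, 16.5854 ms; sum = 16.6354 ms.
Processing at 1 router(s): 1 × 2.1 ms = 2.1 ms.
End-to-end = 18.76 ms.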